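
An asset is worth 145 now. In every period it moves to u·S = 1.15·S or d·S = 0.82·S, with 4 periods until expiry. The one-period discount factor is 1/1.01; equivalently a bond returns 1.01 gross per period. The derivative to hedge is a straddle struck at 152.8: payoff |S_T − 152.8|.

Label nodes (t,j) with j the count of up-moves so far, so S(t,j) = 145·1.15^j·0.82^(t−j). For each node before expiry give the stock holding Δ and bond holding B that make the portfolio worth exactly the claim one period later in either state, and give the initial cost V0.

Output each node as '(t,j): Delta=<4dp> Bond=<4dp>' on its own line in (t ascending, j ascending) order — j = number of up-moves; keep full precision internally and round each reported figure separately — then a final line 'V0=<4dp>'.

Risk-neutral probability p* = (R−d)/(u−d) = (1.01−0.82)/(1.15−0.82) = 0.5758.
At expiry t=4: V(4,0)=87.2423, V(4,1)=60.8594, V(4,2)=23.8589, V(4,3)=28.0320, V(4,4)=100.8059
(3,0): S=79.9484. Δ = (V_up−V_dn)/(S_up−S_dn) = (60.8594−87.2423)/(91.9406−65.5577) = -1.0000. V = [p*·60.8594 + (1−p*)·87.2423]/1.01 = 71.3388. B = V − Δ·S = 151.2871.
(3,1): S=112.1227. Δ = (V_up−V_dn)/(S_up−S_dn) = (23.8589−60.8594)/(128.9411−91.9406) = -1.0000. V = [p*·23.8589 + (1−p*)·60.8594]/1.01 = 39.1644. B = V − Δ·S = 151.2871.
(3,2): S=157.2452. Δ = (V_up−V_dn)/(S_up−S_dn) = (28.0320−23.8589)/(180.8320−128.9411) = 0.0804. V = [p*·28.0320 + (1−p*)·23.8589]/1.01 = 26.0016. B = V − Δ·S = 13.3557.
(3,3): S=220.5269. Δ = (V_up−V_dn)/(S_up−S_dn) = (100.8059−28.0320)/(253.6059−180.8320) = 1.0000. V = [p*·100.8059 + (1−p*)·28.0320]/1.01 = 69.2397. B = V − Δ·S = -151.2871.
(2,0): S=97.4980. Δ = (V_up−V_dn)/(S_up−S_dn) = (39.1644−71.3388)/(112.1227−79.9484) = -1.0000. V = [p*·39.1644 + (1−p*)·71.3388]/1.01 = 52.2912. B = V − Δ·S = 149.7892.
(2,1): S=136.7350. Δ = (V_up−V_dn)/(S_up−S_dn) = (26.0016−39.1644)/(157.2452−112.1227) = -0.2917. V = [p*·26.0016 + (1−p*)·39.1644]/1.01 = 31.2731. B = V − Δ·S = 71.1605.
(2,2): S=191.7625. Δ = (V_up−V_dn)/(S_up−S_dn) = (69.2397−26.0016)/(220.5269−157.2452) = 0.6833. V = [p*·69.2397 + (1−p*)·26.0016]/1.01 = 50.3924. B = V − Δ·S = -80.6323.
(1,0): S=118.9000. Δ = (V_up−V_dn)/(S_up−S_dn) = (31.2731−52.2912)/(136.7350−97.4980) = -0.5357. V = [p*·31.2731 + (1−p*)·52.2912]/1.01 = 39.7920. B = V − Δ·S = 103.4833.
(1,1): S=166.7500. Δ = (V_up−V_dn)/(S_up−S_dn) = (50.3924−31.2731)/(191.7625−136.7350) = 0.3474. V = [p*·50.3924 + (1−p*)·31.2731]/1.01 = 41.8625. B = V − Δ·S = -16.0746.
(0,0): S=145.0000. Δ = (V_up−V_dn)/(S_up−S_dn) = (41.8625−39.7920)/(166.7500−118.9000) = 0.0433. V = [p*·41.8625 + (1−p*)·39.7920]/1.01 = 40.5783. B = V − Δ·S = 34.3039.
The time-0 hedge costs 40.5783, which is the no-arbitrage price.

(0,0): Delta=0.0433 Bond=34.3039
(1,0): Delta=-0.5357 Bond=103.4833
(1,1): Delta=0.3474 Bond=-16.0746
(2,0): Delta=-1.0000 Bond=149.7892
(2,1): Delta=-0.2917 Bond=71.1605
(2,2): Delta=0.6833 Bond=-80.6323
(3,0): Delta=-1.0000 Bond=151.2871
(3,1): Delta=-1.0000 Bond=151.2871
(3,2): Delta=0.0804 Bond=13.3557
(3,3): Delta=1.0000 Bond=-151.2871
V0=40.5783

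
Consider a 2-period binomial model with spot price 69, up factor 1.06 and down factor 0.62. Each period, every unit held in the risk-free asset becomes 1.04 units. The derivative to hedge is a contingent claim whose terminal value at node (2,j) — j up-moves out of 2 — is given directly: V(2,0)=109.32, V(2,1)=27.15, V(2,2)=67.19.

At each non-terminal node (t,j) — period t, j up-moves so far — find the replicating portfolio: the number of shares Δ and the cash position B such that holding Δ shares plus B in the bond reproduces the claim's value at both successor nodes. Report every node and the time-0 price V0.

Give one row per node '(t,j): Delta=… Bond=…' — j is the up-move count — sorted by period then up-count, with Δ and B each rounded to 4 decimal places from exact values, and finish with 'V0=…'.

(0,0): Delta=1.0922 Bond=-16.3716
(1,0): Delta=-4.3654 Bond=216.4471
(1,1): Delta=1.2442 Bond=-28.1442
V0=58.9890

Under the risk-neutral measure, an up-move has probability p* = (R−d)/(u−d) = 0.9545 and values discount at R = 1.04.
At expiry t=2: V(2,0)=109.3200, V(2,1)=27.1500, V(2,2)=67.1900
(1,0): S=42.7800. Δ = (V_up−V_dn)/(S_up−S_dn) = (27.1500−109.3200)/(45.3468−26.5236) = -4.3654. V = [p*·27.1500 + (1−p*)·109.3200]/1.04 = 29.6971. B = V − Δ·S = 216.4471.
(1,1): S=73.1400. Δ = (V_up−V_dn)/(S_up−S_dn) = (67.1900−27.1500)/(77.5284−45.3468) = 1.2442. V = [p*·67.1900 + (1−p*)·27.1500]/1.04 = 62.8558. B = V − Δ·S = -28.1442.
(0,0): S=69.0000. Δ = (V_up−V_dn)/(S_up−S_dn) = (62.8558−29.6971)/(73.1400−42.7800) = 1.0922. V = [p*·62.8558 + (1−p*)·29.6971]/1.04 = 58.9890. B = V − Δ·S = -16.3716.
Self-financing check: at every node Δ·S+B equals the discounted successor values.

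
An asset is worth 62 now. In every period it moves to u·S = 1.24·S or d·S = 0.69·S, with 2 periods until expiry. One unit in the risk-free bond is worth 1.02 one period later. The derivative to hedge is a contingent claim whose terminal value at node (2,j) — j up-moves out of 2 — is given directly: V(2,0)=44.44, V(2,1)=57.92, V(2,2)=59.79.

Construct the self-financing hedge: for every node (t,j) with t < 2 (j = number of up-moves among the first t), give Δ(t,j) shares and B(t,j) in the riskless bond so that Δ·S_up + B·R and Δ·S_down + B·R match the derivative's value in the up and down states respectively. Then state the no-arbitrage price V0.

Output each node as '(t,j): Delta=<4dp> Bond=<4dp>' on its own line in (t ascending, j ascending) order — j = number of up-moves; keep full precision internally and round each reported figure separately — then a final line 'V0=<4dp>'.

(0,0): Delta=0.1873 Bond=42.6335
(1,0): Delta=0.5729 Bond=26.9889
(1,1): Delta=0.0442 Bond=54.4843
V0=54.2449

The replicating-portfolio and risk-neutral prices coincide; use p* = (1.02−0.69)/(1.24−0.69) = 0.6000 for the latter.
Terminal payoffs: V(2,0)=44.4400, V(2,1)=57.9200, V(2,2)=59.7900
(1,0): S=42.7800. Δ = (V_up−V_dn)/(S_up−S_dn) = (57.9200−44.4400)/(53.0472−29.5182) = 0.5729. V = [p*·57.9200 + (1−p*)·44.4400]/1.02 = 51.4980. B = V − Δ·S = 26.9889.
(1,1): S=76.8800. Δ = (V_up−V_dn)/(S_up−S_dn) = (59.7900−57.9200)/(95.3312−53.0472) = 0.0442. V = [p*·59.7900 + (1−p*)·57.9200]/1.02 = 57.8843. B = V − Δ·S = 54.4843.
(0,0): S=62.0000. Δ = (V_up−V_dn)/(S_up−S_dn) = (57.8843−51.4980)/(76.8800−42.7800) = 0.1873. V = [p*·57.8843 + (1−p*)·51.4980]/1.02 = 54.2449. B = V − Δ·S = 42.6335.
Self-financing check: at every node Δ·S+B equals the discounted successor values.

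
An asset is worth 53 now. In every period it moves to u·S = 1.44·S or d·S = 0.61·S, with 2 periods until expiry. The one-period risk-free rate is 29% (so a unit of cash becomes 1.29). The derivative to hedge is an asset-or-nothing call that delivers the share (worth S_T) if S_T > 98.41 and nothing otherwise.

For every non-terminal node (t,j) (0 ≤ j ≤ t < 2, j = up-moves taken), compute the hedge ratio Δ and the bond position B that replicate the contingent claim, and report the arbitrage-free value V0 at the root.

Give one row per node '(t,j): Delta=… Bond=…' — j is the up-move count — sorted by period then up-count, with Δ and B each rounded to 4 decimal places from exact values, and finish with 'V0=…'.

(0,0): Delta=1.5867 Bond=-39.7653
(1,0): Delta=0.0000 Bond=0.0000
(1,1): Delta=1.7349 Bond=-62.6128
V0=44.3285

Since d<R<u, set p* = (R−d)/(u−d) = 0.8193; price each node as the discounted p*-expectation of its children.
Payoff layer (t=2): V(2,0)=0.0000, V(2,1)=0.0000, V(2,2)=109.9008
(1,0): S=32.3300. Δ = (V_up−V_dn)/(S_up−S_dn) = (0.0000−0.0000)/(46.5552−19.7213) = 0.0000. V = [p*·0.0000 + (1−p*)·0.0000]/1.29 = 0.0000. B = V − Δ·S = 0.0000.
(1,1): S=76.3200. Δ = (V_up−V_dn)/(S_up−S_dn) = (109.9008−0.0000)/(109.9008−46.5552) = 1.7349. V = [p*·109.9008 + (1−p*)·0.0000]/1.29 = 69.7978. B = V − Δ·S = -62.6128.
(0,0): S=53.0000. Δ = (V_up−V_dn)/(S_up−S_dn) = (69.7978−0.0000)/(76.3200−32.3300) = 1.5867. V = [p*·69.7978 + (1−p*)·0.0000]/1.29 = 44.3285. B = V − Δ·S = -39.7653.
Self-financing check: at every node Δ·S+B equals the discounted successor values.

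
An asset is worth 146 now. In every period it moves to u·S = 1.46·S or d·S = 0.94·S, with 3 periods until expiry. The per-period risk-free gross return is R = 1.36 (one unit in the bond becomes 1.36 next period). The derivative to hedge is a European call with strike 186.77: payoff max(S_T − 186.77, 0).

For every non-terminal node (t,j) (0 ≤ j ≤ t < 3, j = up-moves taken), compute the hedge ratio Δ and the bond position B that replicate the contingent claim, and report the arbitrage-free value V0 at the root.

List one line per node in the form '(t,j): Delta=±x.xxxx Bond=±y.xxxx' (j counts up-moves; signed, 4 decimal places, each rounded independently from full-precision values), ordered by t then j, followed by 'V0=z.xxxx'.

(0,0): Delta=0.9827 Bond=-71.5450
(1,0): Delta=0.8702 Bond=-81.8562
(1,1): Delta=1.0000 Bond=-100.9786
(2,0): Delta=0.0235 Bond=-2.0977
(2,1): Delta=1.0000 Bond=-137.3309
(2,2): Delta=1.0000 Bond=-137.3309
V0=71.9362

The replicating-portfolio and risk-neutral prices coincide; use p* = (1.36−0.94)/(1.46−0.94) = 0.8077 for the latter.
Terminal values V(3,·): V(3,0)=0.0000, V(3,1)=1.5782, V(3,2)=105.7708, V(3,3)=267.6019
  t=2,j=0: stock 129.0056 → up 188.3482 (V=1.5782), down 121.2653 (V=0.0000). Price 0.9373; hedge Δ=0.0235, bond B=-2.0977.
  t=2,j=1: stock 200.3704 → up 292.5408 (V=105.7708), down 188.3482 (V=1.5782). Price 63.0395; hedge Δ=1.0000, bond B=-137.3309.
  t=2,j=2: stock 311.2136 → up 454.3719 (V=267.6019), down 292.5408 (V=105.7708). Price 173.8827; hedge Δ=1.0000, bond B=-137.3309.
  t=1,j=0: stock 137.2400 → up 200.3704 (V=63.0395), down 129.0056 (V=0.9373). Price 37.5712; hedge Δ=0.8702, bond B=-81.8562.
  t=1,j=1: stock 213.1600 → up 311.2136 (V=173.8827), down 200.3704 (V=63.0395). Price 112.1814; hedge Δ=1.0000, bond B=-100.9786.
  t=0,j=0: stock 146.0000 → up 213.1600 (V=112.1814), down 137.2400 (V=37.5712). Price 71.9362; hedge Δ=0.9827, bond B=-71.5450.
The time-0 hedge costs 71.9362, which is the no-arbitrage price.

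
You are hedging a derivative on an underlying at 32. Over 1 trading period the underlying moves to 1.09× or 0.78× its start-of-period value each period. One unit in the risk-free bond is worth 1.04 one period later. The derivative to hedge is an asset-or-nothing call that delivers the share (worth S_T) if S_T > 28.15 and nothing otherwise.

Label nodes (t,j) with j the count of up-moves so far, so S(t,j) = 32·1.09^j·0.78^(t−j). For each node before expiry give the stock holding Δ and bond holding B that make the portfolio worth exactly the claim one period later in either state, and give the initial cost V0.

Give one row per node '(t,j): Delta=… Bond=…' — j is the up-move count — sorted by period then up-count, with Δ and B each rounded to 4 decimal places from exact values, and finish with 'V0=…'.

(0,0): Delta=3.5161 Bond=-84.3871
V0=28.1290

The replicating-portfolio and risk-neutral prices coincide; use p* = (1.04−0.78)/(1.09−0.78) = 0.8387 for the latter.
Payoff layer (t=1): V(1,0)=0.0000, V(1,1)=34.8800
(0,0): S=32.0000. Δ = (V_up−V_dn)/(S_up−S_dn) = (34.8800−0.0000)/(34.8800−24.9600) = 3.5161. V = [p*·34.8800 + (1−p*)·0.0000]/1.04 = 28.1290. B = V − Δ·S = -84.3871.
Check: Δ(0,0)·S0 + B(0,0) = 28.1290 = V0.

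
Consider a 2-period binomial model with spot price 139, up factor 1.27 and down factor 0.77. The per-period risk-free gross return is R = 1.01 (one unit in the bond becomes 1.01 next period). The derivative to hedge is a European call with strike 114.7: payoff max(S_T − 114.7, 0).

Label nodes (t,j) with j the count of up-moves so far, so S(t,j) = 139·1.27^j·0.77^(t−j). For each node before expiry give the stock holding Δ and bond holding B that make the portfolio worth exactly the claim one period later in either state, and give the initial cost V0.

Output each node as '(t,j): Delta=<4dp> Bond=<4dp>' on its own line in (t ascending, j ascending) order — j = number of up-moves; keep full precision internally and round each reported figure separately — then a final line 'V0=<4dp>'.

Under the risk-neutral measure, an up-move has probability p* = (R−d)/(u−d) = 0.4800 and values discount at R = 1.01.
At expiry t=2: V(2,0)=0.0000, V(2,1)=21.2281, V(2,2)=109.4931
Node (1,0) S=107.0300: V=(p*·21.2281+(1−p*)·0.0000)/1.01=10.0886; Δ=(21.2281−0.0000)/(135.9281−82.4131)=0.3967; B=V−Δ·S=-32.3676
Node (1,1) S=176.5300: V=(p*·109.4931+(1−p*)·21.2281)/1.01=62.9656; Δ=(109.4931−21.2281)/(224.1931−135.9281)=1.0000; B=V−Δ·S=-113.5644
Node (0,0) S=139.0000: V=(p*·62.9656+(1−p*)·10.0886)/1.01=35.1184; Δ=(62.9656−10.0886)/(176.5300−107.0300)=0.7608; B=V−Δ·S=-70.6357
Self-financing check: at every node Δ·S+B equals the discounted successor values.

(0,0): Delta=0.7608 Bond=-70.6357
(1,0): Delta=0.3967 Bond=-32.3676
(1,1): Delta=1.0000 Bond=-113.5644
V0=35.1184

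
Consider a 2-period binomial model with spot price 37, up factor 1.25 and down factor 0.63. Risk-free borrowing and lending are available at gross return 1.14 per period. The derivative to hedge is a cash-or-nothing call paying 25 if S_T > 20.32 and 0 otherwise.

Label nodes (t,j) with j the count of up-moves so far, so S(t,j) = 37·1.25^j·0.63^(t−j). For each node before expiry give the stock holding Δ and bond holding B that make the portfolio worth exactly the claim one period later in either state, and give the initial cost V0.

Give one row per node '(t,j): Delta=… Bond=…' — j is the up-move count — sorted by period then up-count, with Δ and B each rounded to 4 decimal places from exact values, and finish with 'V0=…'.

(0,0): Delta=0.1696 Bond=12.3557
(1,0): Delta=1.7298 Bond=-22.2835
(1,1): Delta=0.0000 Bond=21.9298
V0=18.6312

Risk-neutral probability p* = (R−d)/(u−d) = (1.14−0.63)/(1.25−0.63) = 0.8226.
Terminal values V(2,·): V(2,0)=0.0000, V(2,1)=25.0000, V(2,2)=25.0000
(1,0): S=23.3100. Δ = (V_up−V_dn)/(S_up−S_dn) = (25.0000−0.0000)/(29.1375−14.6853) = 1.7298. V = [p*·25.0000 + (1−p*)·0.0000]/1.14 = 18.0390. B = V − Δ·S = -22.2835.
(1,1): S=46.2500. Δ = (V_up−V_dn)/(S_up−S_dn) = (25.0000−25.0000)/(57.8125−29.1375) = 0.0000. V = [p*·25.0000 + (1−p*)·25.0000]/1.14 = 21.9298. B = V − Δ·S = 21.9298.
(0,0): S=37.0000. Δ = (V_up−V_dn)/(S_up−S_dn) = (21.9298−18.0390)/(46.2500−23.3100) = 0.1696. V = [p*·21.9298 + (1−p*)·18.0390]/1.14 = 18.6312. B = V − Δ·S = 12.3557.
Self-financing check: at every node Δ·S+B equals the discounted successor values.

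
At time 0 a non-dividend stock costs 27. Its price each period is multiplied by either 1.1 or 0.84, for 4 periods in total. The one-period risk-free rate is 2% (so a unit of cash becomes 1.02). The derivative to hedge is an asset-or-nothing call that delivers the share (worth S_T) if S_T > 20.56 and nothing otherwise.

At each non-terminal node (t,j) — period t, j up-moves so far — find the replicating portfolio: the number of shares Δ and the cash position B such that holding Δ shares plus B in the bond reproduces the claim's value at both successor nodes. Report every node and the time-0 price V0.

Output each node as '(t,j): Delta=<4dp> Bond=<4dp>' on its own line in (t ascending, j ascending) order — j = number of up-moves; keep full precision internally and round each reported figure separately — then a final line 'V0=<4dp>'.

(0,0): Delta=1.4484 Bond=-13.5290
(1,0): Delta=2.1582 Bond=-29.8992
(1,1): Delta=1.2074 Bond=-6.6443
(2,0): Delta=3.1587 Bond=-49.5579
(2,1): Delta=1.8187 Bond=-22.0257
(2,2): Delta=1.0000 Bond=0.0000
(3,0): Delta=0.0000 Bond=0.0000
(3,1): Delta=4.2308 Bond=-73.0152
(3,2): Delta=1.0000 Bond=0.0000
(3,3): Delta=1.0000 Bond=0.0000
V0=25.5768

Risk-neutral probability p* = (R−d)/(u−d) = (1.02−0.84)/(1.1−0.84) = 0.6923.
Payoff layer (t=4): V(4,0)=0.0000, V(4,1)=0.0000, V(4,2)=23.0520, V(4,3)=30.1871, V(4,4)=39.5307
  t=3,j=0: stock 16.0030 → up 17.6033 (V=0.0000), down 13.4425 (V=0.0000). Price 0.0000; hedge Δ=0.0000, bond B=0.0000.
  t=3,j=1: stock 20.9563 → up 23.0520 (V=23.0520), down 17.6033 (V=0.0000). Price 15.6461; hedge Δ=4.2308, bond B=-73.0152.
  t=3,j=2: stock 27.4428 → up 30.1871 (V=30.1871), down 23.0520 (V=23.0520). Price 27.4428; hedge Δ=1.0000, bond B=0.0000.
  t=3,j=3: stock 35.9370 → up 39.5307 (V=39.5307), down 30.1871 (V=30.1871). Price 35.9370; hedge Δ=1.0000, bond B=0.0000.
  t=2,j=0: stock 19.0512 → up 20.9563 (V=15.6461), down 16.0030 (V=0.0000). Price 10.6195; hedge Δ=3.1587, bond B=-49.5579.
  t=2,j=1: stock 24.9480 → up 27.4428 (V=27.4428), down 20.9563 (V=15.6461). Price 23.3461; hedge Δ=1.8187, bond B=-22.0257.
  t=2,j=2: stock 32.6700 → up 35.9370 (V=35.9370), down 27.4428 (V=27.4428). Price 32.6700; hedge Δ=1.0000, bond B=0.0000.
  t=1,j=0: stock 22.6800 → up 24.9480 (V=23.3461), down 19.0512 (V=10.6195). Price 19.0493; hedge Δ=2.1582, bond B=-29.8992.
  t=1,j=1: stock 29.7000 → up 32.6700 (V=32.6700), down 24.9480 (V=23.3461). Price 29.2168; hedge Δ=1.2074, bond B=-6.6443.
  t=0,j=0: stock 27.0000 → up 29.7000 (V=29.2168), down 22.6800 (V=19.0493). Price 25.5768; hedge Δ=1.4484, bond B=-13.5290.
The time-0 hedge costs 25.5768, which is the no-arbitrage price.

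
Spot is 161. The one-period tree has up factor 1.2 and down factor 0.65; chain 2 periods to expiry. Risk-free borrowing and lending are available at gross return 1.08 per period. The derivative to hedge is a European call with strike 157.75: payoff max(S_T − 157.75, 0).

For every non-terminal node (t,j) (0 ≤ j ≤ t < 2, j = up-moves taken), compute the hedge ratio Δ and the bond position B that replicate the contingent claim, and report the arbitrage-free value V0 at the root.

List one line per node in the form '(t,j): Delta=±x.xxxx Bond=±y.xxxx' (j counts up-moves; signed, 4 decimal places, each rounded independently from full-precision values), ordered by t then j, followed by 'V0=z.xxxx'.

Since d<R<u, set p* = (R−d)/(u−d) = 0.7818; price each node as the discounted p*-expectation of its children.
At expiry t=2: V(2,0)=0.0000, V(2,1)=0.0000, V(2,2)=74.0900
  t=1,j=0: stock 104.6500 → up 125.5800 (V=0.0000), down 68.0225 (V=0.0000). Price 0.0000; hedge Δ=0.0000, bond B=0.0000.
  t=1,j=1: stock 193.2000 → up 231.8400 (V=74.0900), down 125.5800 (V=0.0000). Price 53.6342; hedge Δ=0.6973, bond B=-81.0749.
  t=0,j=0: stock 161.0000 → up 193.2000 (V=53.6342), down 104.6500 (V=0.0000). Price 38.8261; hedge Δ=0.6057, bond B=-58.6906.
Root portfolio cost Δ·161+B reproduces V0=38.8261.

(0,0): Delta=0.6057 Bond=-58.6906
(1,0): Delta=0.0000 Bond=0.0000
(1,1): Delta=0.6973 Bond=-81.0749
V0=38.8261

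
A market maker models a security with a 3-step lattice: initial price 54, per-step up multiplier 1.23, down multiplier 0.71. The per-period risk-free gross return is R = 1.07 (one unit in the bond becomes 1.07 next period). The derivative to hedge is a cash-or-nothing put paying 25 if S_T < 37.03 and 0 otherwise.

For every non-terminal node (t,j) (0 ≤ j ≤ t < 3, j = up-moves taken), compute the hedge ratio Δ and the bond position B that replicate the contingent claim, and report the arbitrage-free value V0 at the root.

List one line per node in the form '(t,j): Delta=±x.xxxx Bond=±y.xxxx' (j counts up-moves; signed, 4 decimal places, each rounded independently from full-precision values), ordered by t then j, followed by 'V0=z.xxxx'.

(0,0): Delta=-0.3313 Bond=22.4974
(1,0): Delta=-0.8113 Bond=42.4768
(1,1): Delta=-0.2081 Bond=15.8925
(2,0): Delta=0.0000 Bond=23.3645
(2,1): Delta=-1.0195 Bond=55.2660
(2,2): Delta=0.0000 Bond=0.0000
V0=4.6072

Since d<R<u, set p* = (R−d)/(u−d) = 0.6923; price each node as the discounted p*-expectation of its children.
Terminal payoffs: V(3,0)=25.0000, V(3,1)=25.0000, V(3,2)=0.0000, V(3,3)=0.0000
(2,0): S=27.2214. Δ = (V_up−V_dn)/(S_up−S_dn) = (25.0000−25.0000)/(33.4823−19.3272) = 0.0000. V = [p*·25.0000 + (1−p*)·25.0000]/1.07 = 23.3645. B = V − Δ·S = 23.3645.
(2,1): S=47.1582. Δ = (V_up−V_dn)/(S_up−S_dn) = (0.0000−25.0000)/(58.0046−33.4823) = -1.0195. V = [p*·0.0000 + (1−p*)·25.0000]/1.07 = 7.1891. B = V − Δ·S = 55.2660.
(2,2): S=81.6966. Δ = (V_up−V_dn)/(S_up−S_dn) = (0.0000−0.0000)/(100.4868−58.0046) = 0.0000. V = [p*·0.0000 + (1−p*)·0.0000]/1.07 = 0.0000. B = V − Δ·S = 0.0000.
(1,0): S=38.3400. Δ = (V_up−V_dn)/(S_up−S_dn) = (7.1891−23.3645)/(47.1582−27.2214) = -0.8113. V = [p*·7.1891 + (1−p*)·23.3645]/1.07 = 11.3702. B = V − Δ·S = 42.4768.
(1,1): S=66.4200. Δ = (V_up−V_dn)/(S_up−S_dn) = (0.0000−7.1891)/(81.6966−47.1582) = -0.2081. V = [p*·0.0000 + (1−p*)·7.1891]/1.07 = 2.0673. B = V − Δ·S = 15.8925.
(0,0): S=54.0000. Δ = (V_up−V_dn)/(S_up−S_dn) = (2.0673−11.3702)/(66.4200−38.3400) = -0.3313. V = [p*·2.0673 + (1−p*)·11.3702]/1.07 = 4.6072. B = V − Δ·S = 22.4974.
Each (Δ,B) replicates both successor values, so the strategy is self-financing and V0 is arbitrage-free.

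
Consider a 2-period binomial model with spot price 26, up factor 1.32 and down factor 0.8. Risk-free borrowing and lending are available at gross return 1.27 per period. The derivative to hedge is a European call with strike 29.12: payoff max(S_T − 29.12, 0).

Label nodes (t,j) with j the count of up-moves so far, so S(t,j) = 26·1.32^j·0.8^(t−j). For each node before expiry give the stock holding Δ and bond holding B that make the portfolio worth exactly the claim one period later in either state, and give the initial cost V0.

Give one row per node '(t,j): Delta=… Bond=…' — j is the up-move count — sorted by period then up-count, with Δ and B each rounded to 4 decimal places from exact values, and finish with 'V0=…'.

(0,0): Delta=0.8518 Bond=-13.9514
(1,0): Delta=0.0000 Bond=0.0000
(1,1): Delta=0.9068 Bond=-19.6031
V0=8.1964

No-arbitrage ⇒ martingale measure with p* = (R−d)/(u−d) = 0.9038.
Terminal values V(2,·): V(2,0)=0.0000, V(2,1)=0.0000, V(2,2)=16.1824
  t=1,j=0: stock 20.8000 → up 27.4560 (V=0.0000), down 16.6400 (V=0.0000). Price 0.0000; hedge Δ=0.0000, bond B=0.0000.
  t=1,j=1: stock 34.3200 → up 45.3024 (V=16.1824), down 27.4560 (V=0.0000). Price 11.5169; hedge Δ=0.9068, bond B=-19.6031.
  t=0,j=0: stock 26.0000 → up 34.3200 (V=11.5169), down 20.8000 (V=0.0000). Price 8.1964; hedge Δ=0.8518, bond B=-13.9514.
Root portfolio cost Δ·26+B reproduces V0=8.1964.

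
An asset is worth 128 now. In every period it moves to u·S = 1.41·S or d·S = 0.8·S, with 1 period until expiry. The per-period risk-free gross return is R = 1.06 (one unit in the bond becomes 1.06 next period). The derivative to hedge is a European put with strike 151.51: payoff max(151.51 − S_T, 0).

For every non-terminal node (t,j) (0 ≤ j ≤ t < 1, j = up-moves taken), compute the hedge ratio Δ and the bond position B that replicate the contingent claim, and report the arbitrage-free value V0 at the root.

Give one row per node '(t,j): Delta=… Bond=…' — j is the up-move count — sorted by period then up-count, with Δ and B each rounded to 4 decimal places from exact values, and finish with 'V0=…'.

(0,0): Delta=-0.6290 Bond=107.0911
V0=26.5829

Risk-neutral probability p* = (R−d)/(u−d) = (1.06−0.8)/(1.41−0.8) = 0.4262.
Terminal values V(1,·): V(1,0)=49.1100, V(1,1)=0.0000
(0,0): S=128.0000. Δ = (V_up−V_dn)/(S_up−S_dn) = (0.0000−49.1100)/(180.4800−102.4000) = -0.6290. V = [p*·0.0000 + (1−p*)·49.1100]/1.06 = 26.5829. B = V − Δ·S = 107.0911.
Check: Δ(0,0)·S0 + B(0,0) = 26.5829 = V0.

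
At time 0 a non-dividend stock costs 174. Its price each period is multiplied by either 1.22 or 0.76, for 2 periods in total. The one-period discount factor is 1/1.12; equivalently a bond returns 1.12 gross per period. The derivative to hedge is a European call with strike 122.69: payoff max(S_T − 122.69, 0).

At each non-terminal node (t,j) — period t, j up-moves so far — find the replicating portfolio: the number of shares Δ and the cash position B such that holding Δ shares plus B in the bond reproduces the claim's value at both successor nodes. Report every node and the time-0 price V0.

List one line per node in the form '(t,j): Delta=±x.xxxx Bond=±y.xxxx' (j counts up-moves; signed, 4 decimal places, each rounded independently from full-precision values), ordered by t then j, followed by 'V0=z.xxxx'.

(0,0): Delta=0.9462 Bond=-87.6096
(1,0): Delta=0.6353 Bond=-57.0041
(1,1): Delta=1.0000 Bond=-109.5446
V0=77.0282

Risk-neutral probability p* = (R−d)/(u−d) = (1.12−0.76)/(1.22−0.76) = 0.7826.
Terminal payoffs: V(2,0)=0.0000, V(2,1)=38.6428, V(2,2)=136.2916
(1,0): S=132.2400. Δ = (V_up−V_dn)/(S_up−S_dn) = (38.6428−0.0000)/(161.3328−100.5024) = 0.6353. V = [p*·38.6428 + (1−p*)·0.0000]/1.12 = 27.0020. B = V − Δ·S = -57.0041.
(1,1): S=212.2800. Δ = (V_up−V_dn)/(S_up−S_dn) = (136.2916−38.6428)/(258.9816−161.3328) = 1.0000. V = [p*·136.2916 + (1−p*)·38.6428]/1.12 = 102.7354. B = V − Δ·S = -109.5446.
(0,0): S=174.0000. Δ = (V_up−V_dn)/(S_up−S_dn) = (102.7354−27.0020)/(212.2800−132.2400) = 0.9462. V = [p*·102.7354 + (1−p*)·27.0020]/1.12 = 77.0282. B = V − Δ·S = -87.6096.
Each (Δ,B) replicates both successor values, so the strategy is self-financing and V0 is arbitrage-free.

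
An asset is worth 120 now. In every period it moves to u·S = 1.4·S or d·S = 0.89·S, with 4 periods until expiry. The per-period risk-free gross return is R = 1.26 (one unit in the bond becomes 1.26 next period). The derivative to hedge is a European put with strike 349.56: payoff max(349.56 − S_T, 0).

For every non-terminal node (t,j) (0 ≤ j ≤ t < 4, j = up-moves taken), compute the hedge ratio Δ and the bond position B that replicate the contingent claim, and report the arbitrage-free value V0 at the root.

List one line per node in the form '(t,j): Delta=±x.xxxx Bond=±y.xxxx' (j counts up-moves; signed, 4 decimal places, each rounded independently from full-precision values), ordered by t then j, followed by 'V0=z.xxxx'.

(0,0): Delta=-0.6524 Bond=109.2276
(1,0): Delta=-1.0000 Bond=174.7471
(1,1): Delta=-0.5688 Bond=123.5812
(2,0): Delta=-1.0000 Bond=220.1814
(2,1): Delta=-1.0000 Bond=220.1814
(2,2): Delta=-0.4651 Bond=131.3186
(3,0): Delta=-1.0000 Bond=277.4286
(3,1): Delta=-1.0000 Bond=277.4286
(3,2): Delta=-1.0000 Bond=277.4286
(3,3): Delta=-0.3364 Bond=123.0954
V0=30.9359

Since d<R<u, set p* = (R−d)/(u−d) = 0.7255; price each node as the discounted p*-expectation of its children.
Payoff layer (t=4): V(4,0)=274.2693, V(4,1)=231.1252, V(4,2)=163.2581, V(4,3)=56.5008, V(4,4)=0.0000
Node (3,0) S=84.5963: V=(p*·231.1252+(1−p*)·274.2693)/1.26=192.8323; Δ=(231.1252−274.2693)/(118.4348−75.2907)=-1.0000; B=V−Δ·S=277.4286
Node (3,1) S=133.0728: V=(p*·163.2581+(1−p*)·231.1252)/1.26=144.3558; Δ=(163.2581−231.1252)/(186.3019−118.4348)=-1.0000; B=V−Δ·S=277.4286
Node (3,2) S=209.3280: V=(p*·56.5008+(1−p*)·163.2581)/1.26=68.1006; Δ=(56.5008−163.2581)/(293.0592−186.3019)=-1.0000; B=V−Δ·S=277.4286
Node (3,3) S=329.2800: V=(p*·0.0000+(1−p*)·56.5008)/1.26=12.3095; Δ=(0.0000−56.5008)/(460.9920−293.0592)=-0.3364; B=V−Δ·S=123.0954
Node (2,0) S=95.0520: V=(p*·144.3558+(1−p*)·192.8323)/1.26=125.1294; Δ=(144.3558−192.8323)/(133.0728−84.5963)=-1.0000; B=V−Δ·S=220.1814
Node (2,1) S=149.5200: V=(p*·68.1006+(1−p*)·144.3558)/1.26=70.6614; Δ=(68.1006−144.3558)/(209.3280−133.0728)=-1.0000; B=V−Δ·S=220.1814
Node (2,2) S=235.2000: V=(p*·12.3095+(1−p*)·68.1006)/1.26=21.9244; Δ=(12.3095−68.1006)/(329.2800−209.3280)=-0.4651; B=V−Δ·S=131.3186
Node (1,0) S=106.8000: V=(p*·70.6614+(1−p*)·125.1294)/1.26=67.9471; Δ=(70.6614−125.1294)/(149.5200−95.0520)=-1.0000; B=V−Δ·S=174.7471
Node (1,1) S=168.0000: V=(p*·21.9244+(1−p*)·70.6614)/1.26=28.0184; Δ=(21.9244−70.6614)/(235.2000−149.5200)=-0.5688; B=V−Δ·S=123.5812
Node (0,0) S=120.0000: V=(p*·28.0184+(1−p*)·67.9471)/1.26=30.9359; Δ=(28.0184−67.9471)/(168.0000−106.8000)=-0.6524; B=V−Δ·S=109.2276
Self-financing check: at every node Δ·S+B equals the discounted successor values.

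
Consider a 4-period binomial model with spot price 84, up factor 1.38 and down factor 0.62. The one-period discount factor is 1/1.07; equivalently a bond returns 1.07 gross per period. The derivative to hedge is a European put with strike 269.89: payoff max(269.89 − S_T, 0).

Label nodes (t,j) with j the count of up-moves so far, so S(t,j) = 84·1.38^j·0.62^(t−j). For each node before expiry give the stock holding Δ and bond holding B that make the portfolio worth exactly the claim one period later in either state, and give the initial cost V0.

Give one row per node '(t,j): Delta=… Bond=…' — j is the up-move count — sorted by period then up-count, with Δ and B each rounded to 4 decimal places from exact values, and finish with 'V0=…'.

(0,0): Delta=-0.9077 Bond=201.4075
(1,0): Delta=-1.0000 Bond=220.3106
(1,1): Delta=-0.8792 Bond=212.1962
(2,0): Delta=-1.0000 Bond=235.7324
(2,1): Delta=-1.0000 Bond=235.7324
(2,2): Delta=-0.8418 Bond=221.0688
(3,0): Delta=-1.0000 Bond=252.2336
(3,1): Delta=-1.0000 Bond=252.2336
(3,2): Delta=-1.0000 Bond=252.2336
(3,3): Delta=-0.7928 Bond=225.7349
V0=125.1568

The replicating-portfolio and risk-neutral prices coincide; use p* = (1.07−0.62)/(1.38−0.62) = 0.5921 for the latter.
Terminal payoffs: V(4,0)=257.4779, V(4,1)=242.2630, V(4,2)=208.3977, V(4,3)=133.0200, V(4,4)=0.0000
  t=3,j=0: stock 20.0196 → up 27.6270 (V=242.2630), down 12.4121 (V=257.4779). Price 232.2141; hedge Δ=-1.0000, bond B=252.2336.
  t=3,j=1: stock 44.5596 → up 61.4923 (V=208.3977), down 27.6270 (V=242.2630). Price 207.6740; hedge Δ=-1.0000, bond B=252.2336.
  t=3,j=2: stock 99.1812 → up 136.8700 (V=133.0200), down 61.4923 (V=208.3977). Price 153.0525; hedge Δ=-1.0000, bond B=252.2336.
  t=3,j=3: stock 220.7580 → up 304.6461 (V=0.0000), down 136.8700 (V=133.0200). Price 50.7086; hedge Δ=-0.7928, bond B=225.7349.
  t=2,j=0: stock 32.2896 → up 44.5596 (V=207.6740), down 20.0196 (V=232.2141). Price 203.4428; hedge Δ=-1.0000, bond B=235.7324.
  t=2,j=1: stock 71.8704 → up 99.1812 (V=153.0525), down 44.5596 (V=207.6740). Price 163.8620; hedge Δ=-1.0000, bond B=235.7324.
  t=2,j=2: stock 159.9696 → up 220.7580 (V=50.7086), down 99.1812 (V=153.0525). Price 86.4057; hedge Δ=-0.8418, bond B=221.0688.
  t=1,j=0: stock 52.0800 → up 71.8704 (V=163.8620), down 32.2896 (V=203.4428). Price 168.2306; hedge Δ=-1.0000, bond B=220.3106.
  t=1,j=1: stock 115.9200 → up 159.9696 (V=86.4057), down 71.8704 (V=163.8620). Price 110.2801; hedge Δ=-0.8792, bond B=212.1962.
  t=0,j=0: stock 84.0000 → up 115.9200 (V=110.2801), down 52.0800 (V=168.2306). Price 125.1568; hedge Δ=-0.9077, bond B=201.4075.
Each (Δ,B) replicates both successor values, so the strategy is self-financing and V0 is arbitrage-free.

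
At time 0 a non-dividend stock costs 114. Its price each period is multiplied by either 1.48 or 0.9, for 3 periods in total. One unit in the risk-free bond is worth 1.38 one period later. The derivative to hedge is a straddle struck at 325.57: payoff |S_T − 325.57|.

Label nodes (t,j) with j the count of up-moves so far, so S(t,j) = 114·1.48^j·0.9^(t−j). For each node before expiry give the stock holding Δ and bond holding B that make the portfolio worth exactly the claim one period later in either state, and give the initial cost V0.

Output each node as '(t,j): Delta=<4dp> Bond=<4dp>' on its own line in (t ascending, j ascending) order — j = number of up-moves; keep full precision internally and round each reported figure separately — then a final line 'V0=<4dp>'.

(0,0): Delta=-0.5214 Bond=88.2997
(1,0): Delta=-1.0000 Bond=170.9567
(1,1): Delta=-0.4608 Bond=111.6238
(2,0): Delta=-1.0000 Bond=235.9203
(2,1): Delta=-1.0000 Bond=235.9203
(2,2): Delta=-0.3925 Bond=136.9826
V0=28.8587

Since d<R<u, set p* = (R−d)/(u−d) = 0.8276; price each node as the discounted p*-expectation of its children.
At expiry t=3: V(3,0)=242.4640, V(3,1)=188.9068, V(3,2)=100.8350, V(3,3)=43.9943
  t=2,j=0: stock 92.3400 → up 136.6632 (V=188.9068), down 83.1060 (V=242.4640). Price 143.5803; hedge Δ=-1.0000, bond B=235.9203.
  t=2,j=1: stock 151.8480 → up 224.7350 (V=100.8350), down 136.6632 (V=188.9068). Price 84.0723; hedge Δ=-1.0000, bond B=235.9203.
  t=2,j=2: stock 249.7056 → up 369.5643 (V=43.9943), down 224.7350 (V=100.8350). Price 38.9815; hedge Δ=-0.3925, bond B=136.9826.
  t=1,j=0: stock 102.6000 → up 151.8480 (V=84.0723), down 92.3400 (V=143.5803). Price 68.3567; hedge Δ=-1.0000, bond B=170.9567.
  t=1,j=1: stock 168.7200 → up 249.7056 (V=38.9815), down 151.8480 (V=84.0723). Price 33.8810; hedge Δ=-0.4608, bond B=111.6238.
  t=0,j=0: stock 114.0000 → up 168.7200 (V=33.8810), down 102.6000 (V=68.3567). Price 28.8587; hedge Δ=-0.5214, bond B=88.2997.
Check: Δ(0,0)·S0 + B(0,0) = 28.8587 = V0.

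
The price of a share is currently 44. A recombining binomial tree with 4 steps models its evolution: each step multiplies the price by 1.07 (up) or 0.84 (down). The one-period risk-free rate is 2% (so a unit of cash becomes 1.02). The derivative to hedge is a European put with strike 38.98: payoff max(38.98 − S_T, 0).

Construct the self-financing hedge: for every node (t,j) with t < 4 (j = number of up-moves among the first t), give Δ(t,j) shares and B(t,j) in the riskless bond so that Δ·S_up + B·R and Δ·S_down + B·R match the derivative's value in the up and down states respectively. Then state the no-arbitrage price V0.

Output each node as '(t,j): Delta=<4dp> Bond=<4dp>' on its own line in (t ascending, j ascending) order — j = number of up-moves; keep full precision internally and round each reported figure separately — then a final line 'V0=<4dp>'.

(0,0): Delta=-0.2124 Bond=10.2627
(1,0): Delta=-0.5639 Bond=23.4573
(1,1): Delta=-0.1358 Bond=6.8597
(2,0): Delta=-1.0000 Bond=37.4664
(2,1): Delta=-0.4688 Bond=20.1654
(2,2): Delta=-0.0632 Bond=3.3390
(3,0): Delta=-1.0000 Bond=38.2157
(3,1): Delta=-1.0000 Bond=38.2157
(3,2): Delta=-0.3529 Bond=15.6668
(3,3): Delta=0.0000 Bond=0.0000
V0=0.9154

No-arbitrage ⇒ martingale measure with p* = (R−d)/(u−d) = 0.7826.
Terminal payoffs: V(4,0)=17.0737, V(4,1)=11.0755, V(4,2)=3.4350, V(4,3)=0.0000, V(4,4)=0.0000
  t=3,j=0: stock 26.0790 → up 27.9045 (V=11.0755), down 21.9063 (V=17.0737). Price 12.1367; hedge Δ=-1.0000, bond B=38.2157.
  t=3,j=1: stock 33.2196 → up 35.5450 (V=3.4350), down 27.9045 (V=11.0755). Price 4.9960; hedge Δ=-1.0000, bond B=38.2157.
  t=3,j=2: stock 42.3155 → up 45.2776 (V=0.0000), down 35.5450 (V=3.4350). Price 0.7321; hedge Δ=-0.3529, bond B=15.6668.
  t=3,j=3: stock 53.9019 → up 57.6750 (V=0.0000), down 45.2776 (V=0.0000). Price 0.0000; hedge Δ=0.0000, bond B=0.0000.
  t=2,j=0: stock 31.0464 → up 33.2196 (V=4.9960), down 26.0790 (V=12.1367). Price 6.4200; hedge Δ=-1.0000, bond B=37.4664.
  t=2,j=1: stock 39.5472 → up 42.3155 (V=0.7321), down 33.2196 (V=4.9960). Price 1.6265; hedge Δ=-0.4688, bond B=20.1654.
  t=2,j=2: stock 50.3756 → up 53.9019 (V=0.0000), down 42.3155 (V=0.7321). Price 0.1560; hedge Δ=-0.0632, bond B=3.3390.
  t=1,j=0: stock 36.9600 → up 39.5472 (V=1.6265), down 31.0464 (V=6.4200). Price 2.6162; hedge Δ=-0.5639, bond B=23.4573.
  t=1,j=1: stock 47.0800 → up 50.3756 (V=0.1560), down 39.5472 (V=1.6265). Price 0.4664; hedge Δ=-0.1358, bond B=6.8597.
  t=0,j=0: stock 44.0000 → up 47.0800 (V=0.4664), down 36.9600 (V=2.6162). Price 0.9154; hedge Δ=-0.2124, bond B=10.2627.
Check: Δ(0,0)·S0 + B(0,0) = 0.9154 = V0.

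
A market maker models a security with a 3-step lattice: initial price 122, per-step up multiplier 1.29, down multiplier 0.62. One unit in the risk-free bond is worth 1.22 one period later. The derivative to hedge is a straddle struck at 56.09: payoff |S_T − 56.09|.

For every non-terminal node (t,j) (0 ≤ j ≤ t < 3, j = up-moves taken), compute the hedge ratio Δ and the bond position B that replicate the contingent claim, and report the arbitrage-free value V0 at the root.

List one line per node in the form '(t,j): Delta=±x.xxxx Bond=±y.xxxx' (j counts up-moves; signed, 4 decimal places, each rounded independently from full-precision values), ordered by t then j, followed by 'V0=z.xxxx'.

The replicating-portfolio and risk-neutral prices coincide; use p* = (1.22−0.62)/(1.29−0.62) = 0.8955 for the latter.
Payoff layer (t=3): V(3,0)=27.0140, V(3,1)=4.4069, V(3,2)=69.7825, V(3,3)=205.8061
Node (2,0) S=46.8968: V=(p*·4.4069+(1−p*)·27.0140)/1.22=5.5482; Δ=(4.4069−27.0140)/(60.4969−29.0760)=-0.7195; B=V−Δ·S=39.2902
Node (2,1) S=97.5756: V=(p*·69.7825+(1−p*)·4.4069)/1.22=51.6002; Δ=(69.7825−4.4069)/(125.8725−60.4969)=1.0000; B=V−Δ·S=-45.9754
Node (2,2) S=203.0202: V=(p*·205.8061+(1−p*)·69.7825)/1.22=157.0448; Δ=(205.8061−69.7825)/(261.8961−125.8725)=1.0000; B=V−Δ·S=-45.9754
Node (1,0) S=75.6400: V=(p*·51.6002+(1−p*)·5.5482)/1.22=38.3515; Δ=(51.6002−5.5482)/(97.5756−46.8968)=0.9087; B=V−Δ·S=-30.3828
Node (1,1) S=157.3800: V=(p*·157.0448+(1−p*)·51.6002)/1.22=119.6952; Δ=(157.0448−51.6002)/(203.0202−97.5756)=1.0000; B=V−Δ·S=-37.6848
Node (0,0) S=122.0000: V=(p*·119.6952+(1−p*)·38.3515)/1.22=91.1448; Δ=(119.6952−38.3515)/(157.3800−75.6400)=0.9952; B=V−Δ·S=-30.2638
The time-0 hedge costs 91.1448, which is the no-arbitrage price.

(0,0): Delta=0.9952 Bond=-30.2638
(1,0): Delta=0.9087 Bond=-30.3828
(1,1): Delta=1.0000 Bond=-37.6848
(2,0): Delta=-0.7195 Bond=39.2902
(2,1): Delta=1.0000 Bond=-45.9754
(2,2): Delta=1.0000 Bond=-45.9754
V0=91.1448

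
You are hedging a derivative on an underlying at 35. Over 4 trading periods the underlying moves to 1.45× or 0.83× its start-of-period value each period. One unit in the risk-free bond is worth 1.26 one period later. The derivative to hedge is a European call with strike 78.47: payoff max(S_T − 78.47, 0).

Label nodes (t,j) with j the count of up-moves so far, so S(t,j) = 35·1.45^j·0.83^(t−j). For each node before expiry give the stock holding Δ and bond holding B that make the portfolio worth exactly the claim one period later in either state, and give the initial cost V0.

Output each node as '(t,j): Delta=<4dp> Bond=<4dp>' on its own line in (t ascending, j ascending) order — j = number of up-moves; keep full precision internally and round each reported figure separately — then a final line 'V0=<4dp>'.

Risk-neutral probability p* = (R−d)/(u−d) = (1.26−0.83)/(1.45−0.83) = 0.6935.
Terminal values V(4,·): V(4,0)=0.0000, V(4,1)=0.0000, V(4,2)=0.0000, V(4,3)=10.0926, V(4,4)=76.2477
Node (3,0) S=20.0125: V=(p*·0.0000+(1−p*)·0.0000)/1.26=0.0000; Δ=(0.0000−0.0000)/(29.0182−16.6104)=0.0000; B=V−Δ·S=0.0000
Node (3,1) S=34.9617: V=(p*·0.0000+(1−p*)·0.0000)/1.26=0.0000; Δ=(0.0000−0.0000)/(50.6944−29.0182)=0.0000; B=V−Δ·S=0.0000
Node (3,2) S=61.0776: V=(p*·10.0926+(1−p*)·0.0000)/1.26=5.5553; Δ=(10.0926−0.0000)/(88.5626−50.6944)=0.2665; B=V−Δ·S=-10.7230
Node (3,3) S=106.7019: V=(p*·76.2477+(1−p*)·10.0926)/1.26=44.4241; Δ=(76.2477−10.0926)/(154.7177−88.5626)=1.0000; B=V−Δ·S=-62.2778
Node (2,0) S=24.1115: V=(p*·0.0000+(1−p*)·0.0000)/1.26=0.0000; Δ=(0.0000−0.0000)/(34.9617−20.0125)=0.0000; B=V−Δ·S=0.0000
Node (2,1) S=42.1225: V=(p*·5.5553+(1−p*)·0.0000)/1.26=3.0578; Δ=(5.5553−0.0000)/(61.0776−34.9617)=0.2127; B=V−Δ·S=-5.9023
Node (2,2) S=73.5875: V=(p*·44.4241+(1−p*)·5.5553)/1.26=25.8037; Δ=(44.4241−5.5553)/(106.7019−61.0776)=0.8519; B=V−Δ·S=-36.8879
Node (1,0) S=29.0500: V=(p*·3.0578+(1−p*)·0.0000)/1.26=1.6831; Δ=(3.0578−0.0000)/(42.1225−24.1115)=0.1698; B=V−Δ·S=-3.2488
Node (1,1) S=50.7500: V=(p*·25.8037+(1−p*)·3.0578)/1.26=14.9470; Δ=(25.8037−3.0578)/(73.5875−42.1225)=0.7229; B=V−Δ·S=-21.7399
Node (0,0) S=35.0000: V=(p*·14.9470+(1−p*)·1.6831)/1.26=8.6367; Δ=(14.9470−1.6831)/(50.7500−29.0500)=0.6112; B=V−Δ·S=-12.7566
Self-financing check: at every node Δ·S+B equals the discounted successor values.

(0,0): Delta=0.6112 Bond=-12.7566
(1,0): Delta=0.1698 Bond=-3.2488
(1,1): Delta=0.7229 Bond=-21.7399
(2,0): Delta=0.0000 Bond=0.0000
(2,1): Delta=0.2127 Bond=-5.9023
(2,2): Delta=0.8519 Bond=-36.8879
(3,0): Delta=0.0000 Bond=0.0000
(3,1): Delta=0.0000 Bond=0.0000
(3,2): Delta=0.2665 Bond=-10.7230
(3,3): Delta=1.0000 Bond=-62.2778
V0=8.6367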